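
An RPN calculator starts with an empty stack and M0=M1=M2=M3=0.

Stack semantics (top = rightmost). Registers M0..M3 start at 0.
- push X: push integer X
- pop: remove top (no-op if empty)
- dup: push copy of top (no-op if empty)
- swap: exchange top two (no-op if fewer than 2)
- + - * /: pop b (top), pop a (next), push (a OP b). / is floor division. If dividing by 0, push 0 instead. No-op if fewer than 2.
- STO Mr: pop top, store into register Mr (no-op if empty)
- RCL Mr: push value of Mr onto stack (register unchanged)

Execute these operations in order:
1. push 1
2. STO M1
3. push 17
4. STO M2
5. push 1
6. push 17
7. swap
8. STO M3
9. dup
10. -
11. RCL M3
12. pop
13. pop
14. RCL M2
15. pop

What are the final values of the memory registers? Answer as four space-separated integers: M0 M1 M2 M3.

After op 1 (push 1): stack=[1] mem=[0,0,0,0]
After op 2 (STO M1): stack=[empty] mem=[0,1,0,0]
After op 3 (push 17): stack=[17] mem=[0,1,0,0]
After op 4 (STO M2): stack=[empty] mem=[0,1,17,0]
After op 5 (push 1): stack=[1] mem=[0,1,17,0]
After op 6 (push 17): stack=[1,17] mem=[0,1,17,0]
After op 7 (swap): stack=[17,1] mem=[0,1,17,0]
After op 8 (STO M3): stack=[17] mem=[0,1,17,1]
After op 9 (dup): stack=[17,17] mem=[0,1,17,1]
After op 10 (-): stack=[0] mem=[0,1,17,1]
After op 11 (RCL M3): stack=[0,1] mem=[0,1,17,1]
After op 12 (pop): stack=[0] mem=[0,1,17,1]
After op 13 (pop): stack=[empty] mem=[0,1,17,1]
After op 14 (RCL M2): stack=[17] mem=[0,1,17,1]
After op 15 (pop): stack=[empty] mem=[0,1,17,1]

Answer: 0 1 17 1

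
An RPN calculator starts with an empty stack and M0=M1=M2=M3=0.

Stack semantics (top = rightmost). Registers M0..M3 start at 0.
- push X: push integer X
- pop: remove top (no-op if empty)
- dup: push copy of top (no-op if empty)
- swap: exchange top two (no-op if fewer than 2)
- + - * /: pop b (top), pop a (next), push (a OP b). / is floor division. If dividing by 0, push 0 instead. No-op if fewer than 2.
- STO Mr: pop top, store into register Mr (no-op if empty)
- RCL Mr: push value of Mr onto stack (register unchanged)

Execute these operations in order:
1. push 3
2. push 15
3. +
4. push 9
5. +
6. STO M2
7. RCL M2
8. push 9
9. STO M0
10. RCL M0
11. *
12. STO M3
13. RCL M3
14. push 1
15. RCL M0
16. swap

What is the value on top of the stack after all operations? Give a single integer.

Answer: 1

Derivation:
After op 1 (push 3): stack=[3] mem=[0,0,0,0]
After op 2 (push 15): stack=[3,15] mem=[0,0,0,0]
After op 3 (+): stack=[18] mem=[0,0,0,0]
After op 4 (push 9): stack=[18,9] mem=[0,0,0,0]
After op 5 (+): stack=[27] mem=[0,0,0,0]
After op 6 (STO M2): stack=[empty] mem=[0,0,27,0]
After op 7 (RCL M2): stack=[27] mem=[0,0,27,0]
After op 8 (push 9): stack=[27,9] mem=[0,0,27,0]
After op 9 (STO M0): stack=[27] mem=[9,0,27,0]
After op 10 (RCL M0): stack=[27,9] mem=[9,0,27,0]
After op 11 (*): stack=[243] mem=[9,0,27,0]
After op 12 (STO M3): stack=[empty] mem=[9,0,27,243]
After op 13 (RCL M3): stack=[243] mem=[9,0,27,243]
After op 14 (push 1): stack=[243,1] mem=[9,0,27,243]
After op 15 (RCL M0): stack=[243,1,9] mem=[9,0,27,243]
After op 16 (swap): stack=[243,9,1] mem=[9,0,27,243]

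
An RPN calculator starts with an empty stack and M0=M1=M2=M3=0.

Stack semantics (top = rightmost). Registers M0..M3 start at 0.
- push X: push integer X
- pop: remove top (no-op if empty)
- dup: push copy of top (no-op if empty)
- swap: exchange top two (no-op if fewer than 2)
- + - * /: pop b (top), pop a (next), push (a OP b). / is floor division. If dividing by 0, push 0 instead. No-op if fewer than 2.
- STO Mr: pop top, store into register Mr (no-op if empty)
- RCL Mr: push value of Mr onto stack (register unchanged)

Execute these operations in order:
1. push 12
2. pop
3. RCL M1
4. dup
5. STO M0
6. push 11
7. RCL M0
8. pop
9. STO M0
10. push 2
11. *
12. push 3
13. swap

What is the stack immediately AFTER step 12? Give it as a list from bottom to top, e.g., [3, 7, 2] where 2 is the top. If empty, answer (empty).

After op 1 (push 12): stack=[12] mem=[0,0,0,0]
After op 2 (pop): stack=[empty] mem=[0,0,0,0]
After op 3 (RCL M1): stack=[0] mem=[0,0,0,0]
After op 4 (dup): stack=[0,0] mem=[0,0,0,0]
After op 5 (STO M0): stack=[0] mem=[0,0,0,0]
After op 6 (push 11): stack=[0,11] mem=[0,0,0,0]
After op 7 (RCL M0): stack=[0,11,0] mem=[0,0,0,0]
After op 8 (pop): stack=[0,11] mem=[0,0,0,0]
After op 9 (STO M0): stack=[0] mem=[11,0,0,0]
After op 10 (push 2): stack=[0,2] mem=[11,0,0,0]
After op 11 (*): stack=[0] mem=[11,0,0,0]
After op 12 (push 3): stack=[0,3] mem=[11,0,0,0]

[0, 3]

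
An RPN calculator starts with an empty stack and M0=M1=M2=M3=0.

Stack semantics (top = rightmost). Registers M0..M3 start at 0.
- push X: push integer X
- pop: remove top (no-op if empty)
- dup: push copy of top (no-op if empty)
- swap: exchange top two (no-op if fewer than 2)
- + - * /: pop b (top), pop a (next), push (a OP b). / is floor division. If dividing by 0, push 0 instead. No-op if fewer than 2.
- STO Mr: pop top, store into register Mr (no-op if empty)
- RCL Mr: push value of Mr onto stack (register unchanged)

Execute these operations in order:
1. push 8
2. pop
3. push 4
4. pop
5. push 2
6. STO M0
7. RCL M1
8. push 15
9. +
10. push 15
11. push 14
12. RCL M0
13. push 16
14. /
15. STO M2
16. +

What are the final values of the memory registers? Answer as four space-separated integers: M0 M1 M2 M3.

After op 1 (push 8): stack=[8] mem=[0,0,0,0]
After op 2 (pop): stack=[empty] mem=[0,0,0,0]
After op 3 (push 4): stack=[4] mem=[0,0,0,0]
After op 4 (pop): stack=[empty] mem=[0,0,0,0]
After op 5 (push 2): stack=[2] mem=[0,0,0,0]
After op 6 (STO M0): stack=[empty] mem=[2,0,0,0]
After op 7 (RCL M1): stack=[0] mem=[2,0,0,0]
After op 8 (push 15): stack=[0,15] mem=[2,0,0,0]
After op 9 (+): stack=[15] mem=[2,0,0,0]
After op 10 (push 15): stack=[15,15] mem=[2,0,0,0]
After op 11 (push 14): stack=[15,15,14] mem=[2,0,0,0]
After op 12 (RCL M0): stack=[15,15,14,2] mem=[2,0,0,0]
After op 13 (push 16): stack=[15,15,14,2,16] mem=[2,0,0,0]
After op 14 (/): stack=[15,15,14,0] mem=[2,0,0,0]
After op 15 (STO M2): stack=[15,15,14] mem=[2,0,0,0]
After op 16 (+): stack=[15,29] mem=[2,0,0,0]

Answer: 2 0 0 0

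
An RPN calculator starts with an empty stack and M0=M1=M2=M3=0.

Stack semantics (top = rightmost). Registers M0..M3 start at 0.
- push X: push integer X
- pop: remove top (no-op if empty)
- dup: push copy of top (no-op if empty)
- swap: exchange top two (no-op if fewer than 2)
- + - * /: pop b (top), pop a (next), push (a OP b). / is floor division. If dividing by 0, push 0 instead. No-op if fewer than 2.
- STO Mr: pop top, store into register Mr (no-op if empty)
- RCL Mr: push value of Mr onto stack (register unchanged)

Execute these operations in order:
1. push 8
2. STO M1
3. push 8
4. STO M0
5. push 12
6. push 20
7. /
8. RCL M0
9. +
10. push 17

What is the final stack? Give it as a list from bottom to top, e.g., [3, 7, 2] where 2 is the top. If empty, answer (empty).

After op 1 (push 8): stack=[8] mem=[0,0,0,0]
After op 2 (STO M1): stack=[empty] mem=[0,8,0,0]
After op 3 (push 8): stack=[8] mem=[0,8,0,0]
After op 4 (STO M0): stack=[empty] mem=[8,8,0,0]
After op 5 (push 12): stack=[12] mem=[8,8,0,0]
After op 6 (push 20): stack=[12,20] mem=[8,8,0,0]
After op 7 (/): stack=[0] mem=[8,8,0,0]
After op 8 (RCL M0): stack=[0,8] mem=[8,8,0,0]
After op 9 (+): stack=[8] mem=[8,8,0,0]
After op 10 (push 17): stack=[8,17] mem=[8,8,0,0]

Answer: [8, 17]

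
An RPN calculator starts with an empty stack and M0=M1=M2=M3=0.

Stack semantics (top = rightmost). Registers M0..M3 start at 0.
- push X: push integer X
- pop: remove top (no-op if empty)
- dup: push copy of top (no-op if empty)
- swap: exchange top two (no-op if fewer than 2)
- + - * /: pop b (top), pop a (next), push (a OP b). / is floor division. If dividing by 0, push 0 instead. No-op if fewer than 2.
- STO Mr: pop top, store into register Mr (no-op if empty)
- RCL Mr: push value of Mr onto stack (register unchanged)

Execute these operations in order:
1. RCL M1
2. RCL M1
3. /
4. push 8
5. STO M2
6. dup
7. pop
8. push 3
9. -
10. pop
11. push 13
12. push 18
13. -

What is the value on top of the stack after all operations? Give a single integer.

Answer: -5

Derivation:
After op 1 (RCL M1): stack=[0] mem=[0,0,0,0]
After op 2 (RCL M1): stack=[0,0] mem=[0,0,0,0]
After op 3 (/): stack=[0] mem=[0,0,0,0]
After op 4 (push 8): stack=[0,8] mem=[0,0,0,0]
After op 5 (STO M2): stack=[0] mem=[0,0,8,0]
After op 6 (dup): stack=[0,0] mem=[0,0,8,0]
After op 7 (pop): stack=[0] mem=[0,0,8,0]
After op 8 (push 3): stack=[0,3] mem=[0,0,8,0]
After op 9 (-): stack=[-3] mem=[0,0,8,0]
After op 10 (pop): stack=[empty] mem=[0,0,8,0]
After op 11 (push 13): stack=[13] mem=[0,0,8,0]
After op 12 (push 18): stack=[13,18] mem=[0,0,8,0]
After op 13 (-): stack=[-5] mem=[0,0,8,0]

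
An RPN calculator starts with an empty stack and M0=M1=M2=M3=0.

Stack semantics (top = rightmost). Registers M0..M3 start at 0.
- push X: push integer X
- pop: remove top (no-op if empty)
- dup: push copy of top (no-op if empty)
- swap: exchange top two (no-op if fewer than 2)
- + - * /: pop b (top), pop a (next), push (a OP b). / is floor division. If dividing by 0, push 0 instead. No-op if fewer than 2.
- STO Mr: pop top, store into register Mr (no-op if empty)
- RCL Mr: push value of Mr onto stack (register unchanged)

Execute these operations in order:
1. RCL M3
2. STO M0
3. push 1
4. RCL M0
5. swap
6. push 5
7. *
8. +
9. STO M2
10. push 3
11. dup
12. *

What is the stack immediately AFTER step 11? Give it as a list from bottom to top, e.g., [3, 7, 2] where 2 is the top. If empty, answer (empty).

After op 1 (RCL M3): stack=[0] mem=[0,0,0,0]
After op 2 (STO M0): stack=[empty] mem=[0,0,0,0]
After op 3 (push 1): stack=[1] mem=[0,0,0,0]
After op 4 (RCL M0): stack=[1,0] mem=[0,0,0,0]
After op 5 (swap): stack=[0,1] mem=[0,0,0,0]
After op 6 (push 5): stack=[0,1,5] mem=[0,0,0,0]
After op 7 (*): stack=[0,5] mem=[0,0,0,0]
After op 8 (+): stack=[5] mem=[0,0,0,0]
After op 9 (STO M2): stack=[empty] mem=[0,0,5,0]
After op 10 (push 3): stack=[3] mem=[0,0,5,0]
After op 11 (dup): stack=[3,3] mem=[0,0,5,0]

[3, 3]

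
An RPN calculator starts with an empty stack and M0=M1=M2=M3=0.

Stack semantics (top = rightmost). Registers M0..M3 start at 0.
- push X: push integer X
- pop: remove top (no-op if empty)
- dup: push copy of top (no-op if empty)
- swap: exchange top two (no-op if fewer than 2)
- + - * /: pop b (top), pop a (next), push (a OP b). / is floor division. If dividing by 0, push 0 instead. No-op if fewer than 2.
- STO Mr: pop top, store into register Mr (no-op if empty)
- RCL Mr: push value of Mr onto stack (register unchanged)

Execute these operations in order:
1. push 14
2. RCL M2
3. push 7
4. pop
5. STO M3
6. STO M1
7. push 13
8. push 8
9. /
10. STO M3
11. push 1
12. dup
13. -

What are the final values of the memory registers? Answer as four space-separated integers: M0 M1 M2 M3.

Answer: 0 14 0 1

Derivation:
After op 1 (push 14): stack=[14] mem=[0,0,0,0]
After op 2 (RCL M2): stack=[14,0] mem=[0,0,0,0]
After op 3 (push 7): stack=[14,0,7] mem=[0,0,0,0]
After op 4 (pop): stack=[14,0] mem=[0,0,0,0]
After op 5 (STO M3): stack=[14] mem=[0,0,0,0]
After op 6 (STO M1): stack=[empty] mem=[0,14,0,0]
After op 7 (push 13): stack=[13] mem=[0,14,0,0]
After op 8 (push 8): stack=[13,8] mem=[0,14,0,0]
After op 9 (/): stack=[1] mem=[0,14,0,0]
After op 10 (STO M3): stack=[empty] mem=[0,14,0,1]
After op 11 (push 1): stack=[1] mem=[0,14,0,1]
After op 12 (dup): stack=[1,1] mem=[0,14,0,1]
After op 13 (-): stack=[0] mem=[0,14,0,1]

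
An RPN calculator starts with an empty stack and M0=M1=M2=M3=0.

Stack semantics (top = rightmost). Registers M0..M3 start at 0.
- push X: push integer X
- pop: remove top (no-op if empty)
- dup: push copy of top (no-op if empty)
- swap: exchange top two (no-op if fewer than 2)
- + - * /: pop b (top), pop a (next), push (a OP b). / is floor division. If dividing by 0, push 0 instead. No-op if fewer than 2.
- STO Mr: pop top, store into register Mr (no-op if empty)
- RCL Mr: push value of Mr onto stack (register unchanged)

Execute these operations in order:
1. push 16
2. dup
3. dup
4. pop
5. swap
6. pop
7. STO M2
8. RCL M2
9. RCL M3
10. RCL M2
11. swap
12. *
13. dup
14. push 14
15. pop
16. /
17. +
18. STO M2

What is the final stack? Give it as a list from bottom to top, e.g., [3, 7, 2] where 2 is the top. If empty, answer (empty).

Answer: (empty)

Derivation:
After op 1 (push 16): stack=[16] mem=[0,0,0,0]
After op 2 (dup): stack=[16,16] mem=[0,0,0,0]
After op 3 (dup): stack=[16,16,16] mem=[0,0,0,0]
After op 4 (pop): stack=[16,16] mem=[0,0,0,0]
After op 5 (swap): stack=[16,16] mem=[0,0,0,0]
After op 6 (pop): stack=[16] mem=[0,0,0,0]
After op 7 (STO M2): stack=[empty] mem=[0,0,16,0]
After op 8 (RCL M2): stack=[16] mem=[0,0,16,0]
After op 9 (RCL M3): stack=[16,0] mem=[0,0,16,0]
After op 10 (RCL M2): stack=[16,0,16] mem=[0,0,16,0]
After op 11 (swap): stack=[16,16,0] mem=[0,0,16,0]
After op 12 (*): stack=[16,0] mem=[0,0,16,0]
After op 13 (dup): stack=[16,0,0] mem=[0,0,16,0]
After op 14 (push 14): stack=[16,0,0,14] mem=[0,0,16,0]
After op 15 (pop): stack=[16,0,0] mem=[0,0,16,0]
After op 16 (/): stack=[16,0] mem=[0,0,16,0]
After op 17 (+): stack=[16] mem=[0,0,16,0]
After op 18 (STO M2): stack=[empty] mem=[0,0,16,0]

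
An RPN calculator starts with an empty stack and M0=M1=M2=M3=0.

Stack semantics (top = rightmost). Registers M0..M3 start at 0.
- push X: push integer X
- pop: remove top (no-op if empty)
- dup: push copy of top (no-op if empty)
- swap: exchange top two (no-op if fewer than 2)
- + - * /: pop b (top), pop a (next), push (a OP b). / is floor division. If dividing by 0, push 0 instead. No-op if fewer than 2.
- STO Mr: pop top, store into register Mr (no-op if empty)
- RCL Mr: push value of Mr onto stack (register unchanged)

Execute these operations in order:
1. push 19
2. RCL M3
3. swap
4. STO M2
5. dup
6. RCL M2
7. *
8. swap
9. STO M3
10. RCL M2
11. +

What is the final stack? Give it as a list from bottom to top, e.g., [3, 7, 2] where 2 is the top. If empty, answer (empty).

After op 1 (push 19): stack=[19] mem=[0,0,0,0]
After op 2 (RCL M3): stack=[19,0] mem=[0,0,0,0]
After op 3 (swap): stack=[0,19] mem=[0,0,0,0]
After op 4 (STO M2): stack=[0] mem=[0,0,19,0]
After op 5 (dup): stack=[0,0] mem=[0,0,19,0]
After op 6 (RCL M2): stack=[0,0,19] mem=[0,0,19,0]
After op 7 (*): stack=[0,0] mem=[0,0,19,0]
After op 8 (swap): stack=[0,0] mem=[0,0,19,0]
After op 9 (STO M3): stack=[0] mem=[0,0,19,0]
After op 10 (RCL M2): stack=[0,19] mem=[0,0,19,0]
After op 11 (+): stack=[19] mem=[0,0,19,0]

Answer: [19]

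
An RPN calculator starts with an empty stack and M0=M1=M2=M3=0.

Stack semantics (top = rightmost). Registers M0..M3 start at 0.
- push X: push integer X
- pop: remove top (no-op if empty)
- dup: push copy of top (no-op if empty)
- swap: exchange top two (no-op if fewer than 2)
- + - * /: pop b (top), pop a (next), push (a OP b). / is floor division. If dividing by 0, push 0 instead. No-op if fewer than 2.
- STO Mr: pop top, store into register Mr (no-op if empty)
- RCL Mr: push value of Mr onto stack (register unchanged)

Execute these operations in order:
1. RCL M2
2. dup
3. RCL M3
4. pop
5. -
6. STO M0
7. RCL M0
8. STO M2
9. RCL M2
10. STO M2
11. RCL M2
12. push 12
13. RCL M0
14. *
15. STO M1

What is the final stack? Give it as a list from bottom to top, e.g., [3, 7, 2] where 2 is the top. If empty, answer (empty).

Answer: [0]

Derivation:
After op 1 (RCL M2): stack=[0] mem=[0,0,0,0]
After op 2 (dup): stack=[0,0] mem=[0,0,0,0]
After op 3 (RCL M3): stack=[0,0,0] mem=[0,0,0,0]
After op 4 (pop): stack=[0,0] mem=[0,0,0,0]
After op 5 (-): stack=[0] mem=[0,0,0,0]
After op 6 (STO M0): stack=[empty] mem=[0,0,0,0]
After op 7 (RCL M0): stack=[0] mem=[0,0,0,0]
After op 8 (STO M2): stack=[empty] mem=[0,0,0,0]
After op 9 (RCL M2): stack=[0] mem=[0,0,0,0]
After op 10 (STO M2): stack=[empty] mem=[0,0,0,0]
After op 11 (RCL M2): stack=[0] mem=[0,0,0,0]
After op 12 (push 12): stack=[0,12] mem=[0,0,0,0]
After op 13 (RCL M0): stack=[0,12,0] mem=[0,0,0,0]
After op 14 (*): stack=[0,0] mem=[0,0,0,0]
After op 15 (STO M1): stack=[0] mem=[0,0,0,0]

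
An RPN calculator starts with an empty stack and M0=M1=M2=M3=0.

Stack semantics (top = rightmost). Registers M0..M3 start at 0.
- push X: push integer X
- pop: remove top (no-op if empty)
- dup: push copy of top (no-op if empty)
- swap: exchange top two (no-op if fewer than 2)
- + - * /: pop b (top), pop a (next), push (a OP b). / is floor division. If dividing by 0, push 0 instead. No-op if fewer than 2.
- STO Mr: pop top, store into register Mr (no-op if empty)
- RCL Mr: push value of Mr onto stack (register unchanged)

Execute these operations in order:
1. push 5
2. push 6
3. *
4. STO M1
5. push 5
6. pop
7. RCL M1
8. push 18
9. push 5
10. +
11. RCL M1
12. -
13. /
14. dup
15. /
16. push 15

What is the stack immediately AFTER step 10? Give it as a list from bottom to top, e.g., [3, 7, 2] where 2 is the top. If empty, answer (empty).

After op 1 (push 5): stack=[5] mem=[0,0,0,0]
After op 2 (push 6): stack=[5,6] mem=[0,0,0,0]
After op 3 (*): stack=[30] mem=[0,0,0,0]
After op 4 (STO M1): stack=[empty] mem=[0,30,0,0]
After op 5 (push 5): stack=[5] mem=[0,30,0,0]
After op 6 (pop): stack=[empty] mem=[0,30,0,0]
After op 7 (RCL M1): stack=[30] mem=[0,30,0,0]
After op 8 (push 18): stack=[30,18] mem=[0,30,0,0]
After op 9 (push 5): stack=[30,18,5] mem=[0,30,0,0]
After op 10 (+): stack=[30,23] mem=[0,30,0,0]

[30, 23]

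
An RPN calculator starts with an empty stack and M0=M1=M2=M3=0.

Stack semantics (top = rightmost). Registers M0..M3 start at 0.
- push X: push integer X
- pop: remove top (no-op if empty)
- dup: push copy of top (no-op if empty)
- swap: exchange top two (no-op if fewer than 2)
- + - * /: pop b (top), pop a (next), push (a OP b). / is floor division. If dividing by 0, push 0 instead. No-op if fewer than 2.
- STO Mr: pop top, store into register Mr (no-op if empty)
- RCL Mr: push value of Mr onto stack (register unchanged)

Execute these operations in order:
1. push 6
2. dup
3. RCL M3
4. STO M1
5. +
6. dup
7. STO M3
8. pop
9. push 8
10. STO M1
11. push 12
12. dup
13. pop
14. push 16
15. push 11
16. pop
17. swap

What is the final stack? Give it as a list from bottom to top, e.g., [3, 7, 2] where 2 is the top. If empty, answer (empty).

After op 1 (push 6): stack=[6] mem=[0,0,0,0]
After op 2 (dup): stack=[6,6] mem=[0,0,0,0]
After op 3 (RCL M3): stack=[6,6,0] mem=[0,0,0,0]
After op 4 (STO M1): stack=[6,6] mem=[0,0,0,0]
After op 5 (+): stack=[12] mem=[0,0,0,0]
After op 6 (dup): stack=[12,12] mem=[0,0,0,0]
After op 7 (STO M3): stack=[12] mem=[0,0,0,12]
After op 8 (pop): stack=[empty] mem=[0,0,0,12]
After op 9 (push 8): stack=[8] mem=[0,0,0,12]
After op 10 (STO M1): stack=[empty] mem=[0,8,0,12]
After op 11 (push 12): stack=[12] mem=[0,8,0,12]
After op 12 (dup): stack=[12,12] mem=[0,8,0,12]
After op 13 (pop): stack=[12] mem=[0,8,0,12]
After op 14 (push 16): stack=[12,16] mem=[0,8,0,12]
After op 15 (push 11): stack=[12,16,11] mem=[0,8,0,12]
After op 16 (pop): stack=[12,16] mem=[0,8,0,12]
After op 17 (swap): stack=[16,12] mem=[0,8,0,12]

Answer: [16, 12]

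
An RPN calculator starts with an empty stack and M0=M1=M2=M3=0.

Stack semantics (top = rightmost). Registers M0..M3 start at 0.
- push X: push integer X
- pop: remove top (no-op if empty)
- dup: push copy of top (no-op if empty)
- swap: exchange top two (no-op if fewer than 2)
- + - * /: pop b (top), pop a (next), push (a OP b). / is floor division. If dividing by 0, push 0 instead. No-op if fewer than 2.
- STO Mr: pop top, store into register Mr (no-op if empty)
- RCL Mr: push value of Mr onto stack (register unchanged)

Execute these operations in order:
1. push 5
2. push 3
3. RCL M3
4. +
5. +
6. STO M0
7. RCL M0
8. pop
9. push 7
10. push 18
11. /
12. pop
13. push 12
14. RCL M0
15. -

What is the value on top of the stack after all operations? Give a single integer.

Answer: 4

Derivation:
After op 1 (push 5): stack=[5] mem=[0,0,0,0]
After op 2 (push 3): stack=[5,3] mem=[0,0,0,0]
After op 3 (RCL M3): stack=[5,3,0] mem=[0,0,0,0]
After op 4 (+): stack=[5,3] mem=[0,0,0,0]
After op 5 (+): stack=[8] mem=[0,0,0,0]
After op 6 (STO M0): stack=[empty] mem=[8,0,0,0]
After op 7 (RCL M0): stack=[8] mem=[8,0,0,0]
After op 8 (pop): stack=[empty] mem=[8,0,0,0]
After op 9 (push 7): stack=[7] mem=[8,0,0,0]
After op 10 (push 18): stack=[7,18] mem=[8,0,0,0]
After op 11 (/): stack=[0] mem=[8,0,0,0]
After op 12 (pop): stack=[empty] mem=[8,0,0,0]
After op 13 (push 12): stack=[12] mem=[8,0,0,0]
After op 14 (RCL M0): stack=[12,8] mem=[8,0,0,0]
After op 15 (-): stack=[4] mem=[8,0,0,0]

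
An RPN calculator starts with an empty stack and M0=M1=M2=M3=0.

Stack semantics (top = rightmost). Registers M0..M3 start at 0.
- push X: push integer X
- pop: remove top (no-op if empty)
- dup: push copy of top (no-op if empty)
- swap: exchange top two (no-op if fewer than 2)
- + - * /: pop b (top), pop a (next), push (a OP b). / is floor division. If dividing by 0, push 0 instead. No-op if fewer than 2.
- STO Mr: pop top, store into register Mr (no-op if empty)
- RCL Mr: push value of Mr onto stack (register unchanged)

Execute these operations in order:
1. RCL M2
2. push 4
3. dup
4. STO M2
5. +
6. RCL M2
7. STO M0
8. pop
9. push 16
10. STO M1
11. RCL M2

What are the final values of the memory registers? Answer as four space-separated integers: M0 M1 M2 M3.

After op 1 (RCL M2): stack=[0] mem=[0,0,0,0]
After op 2 (push 4): stack=[0,4] mem=[0,0,0,0]
After op 3 (dup): stack=[0,4,4] mem=[0,0,0,0]
After op 4 (STO M2): stack=[0,4] mem=[0,0,4,0]
After op 5 (+): stack=[4] mem=[0,0,4,0]
After op 6 (RCL M2): stack=[4,4] mem=[0,0,4,0]
After op 7 (STO M0): stack=[4] mem=[4,0,4,0]
After op 8 (pop): stack=[empty] mem=[4,0,4,0]
After op 9 (push 16): stack=[16] mem=[4,0,4,0]
After op 10 (STO M1): stack=[empty] mem=[4,16,4,0]
After op 11 (RCL M2): stack=[4] mem=[4,16,4,0]

Answer: 4 16 4 0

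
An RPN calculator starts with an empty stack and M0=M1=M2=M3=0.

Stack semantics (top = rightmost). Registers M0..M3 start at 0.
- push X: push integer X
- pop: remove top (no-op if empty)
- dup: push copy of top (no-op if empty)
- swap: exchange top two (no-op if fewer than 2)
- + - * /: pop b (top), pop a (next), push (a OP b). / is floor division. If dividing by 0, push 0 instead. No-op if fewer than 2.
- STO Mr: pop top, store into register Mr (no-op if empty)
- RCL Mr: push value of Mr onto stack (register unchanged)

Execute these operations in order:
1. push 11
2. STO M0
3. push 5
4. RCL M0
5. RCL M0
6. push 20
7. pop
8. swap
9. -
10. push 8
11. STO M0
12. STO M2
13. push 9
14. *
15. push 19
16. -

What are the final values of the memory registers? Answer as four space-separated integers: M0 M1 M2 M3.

Answer: 8 0 0 0

Derivation:
After op 1 (push 11): stack=[11] mem=[0,0,0,0]
After op 2 (STO M0): stack=[empty] mem=[11,0,0,0]
After op 3 (push 5): stack=[5] mem=[11,0,0,0]
After op 4 (RCL M0): stack=[5,11] mem=[11,0,0,0]
After op 5 (RCL M0): stack=[5,11,11] mem=[11,0,0,0]
After op 6 (push 20): stack=[5,11,11,20] mem=[11,0,0,0]
After op 7 (pop): stack=[5,11,11] mem=[11,0,0,0]
After op 8 (swap): stack=[5,11,11] mem=[11,0,0,0]
After op 9 (-): stack=[5,0] mem=[11,0,0,0]
After op 10 (push 8): stack=[5,0,8] mem=[11,0,0,0]
After op 11 (STO M0): stack=[5,0] mem=[8,0,0,0]
After op 12 (STO M2): stack=[5] mem=[8,0,0,0]
After op 13 (push 9): stack=[5,9] mem=[8,0,0,0]
After op 14 (*): stack=[45] mem=[8,0,0,0]
After op 15 (push 19): stack=[45,19] mem=[8,0,0,0]
After op 16 (-): stack=[26] mem=[8,0,0,0]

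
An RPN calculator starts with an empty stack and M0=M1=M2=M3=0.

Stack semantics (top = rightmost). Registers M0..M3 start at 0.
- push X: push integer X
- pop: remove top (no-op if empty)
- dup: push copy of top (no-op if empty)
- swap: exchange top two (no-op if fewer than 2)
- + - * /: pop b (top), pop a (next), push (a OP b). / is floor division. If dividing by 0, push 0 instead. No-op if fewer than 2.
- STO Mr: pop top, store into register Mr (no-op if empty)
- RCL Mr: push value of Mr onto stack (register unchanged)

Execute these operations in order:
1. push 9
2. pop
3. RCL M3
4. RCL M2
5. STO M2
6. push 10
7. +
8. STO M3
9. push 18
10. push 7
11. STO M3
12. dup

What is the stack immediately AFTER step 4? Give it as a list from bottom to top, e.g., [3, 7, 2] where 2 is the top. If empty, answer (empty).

After op 1 (push 9): stack=[9] mem=[0,0,0,0]
After op 2 (pop): stack=[empty] mem=[0,0,0,0]
After op 3 (RCL M3): stack=[0] mem=[0,0,0,0]
After op 4 (RCL M2): stack=[0,0] mem=[0,0,0,0]

[0, 0]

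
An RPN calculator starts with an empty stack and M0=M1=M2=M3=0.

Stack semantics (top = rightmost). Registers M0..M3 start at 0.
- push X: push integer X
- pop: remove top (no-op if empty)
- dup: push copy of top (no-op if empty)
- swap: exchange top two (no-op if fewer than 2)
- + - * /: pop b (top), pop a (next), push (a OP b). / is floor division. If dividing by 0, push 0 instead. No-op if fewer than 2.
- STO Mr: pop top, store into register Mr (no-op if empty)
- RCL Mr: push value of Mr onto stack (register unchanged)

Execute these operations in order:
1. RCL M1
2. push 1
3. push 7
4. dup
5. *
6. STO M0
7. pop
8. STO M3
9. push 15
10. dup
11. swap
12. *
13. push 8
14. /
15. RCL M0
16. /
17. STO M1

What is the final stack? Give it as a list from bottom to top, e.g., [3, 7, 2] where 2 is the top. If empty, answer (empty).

After op 1 (RCL M1): stack=[0] mem=[0,0,0,0]
After op 2 (push 1): stack=[0,1] mem=[0,0,0,0]
After op 3 (push 7): stack=[0,1,7] mem=[0,0,0,0]
After op 4 (dup): stack=[0,1,7,7] mem=[0,0,0,0]
After op 5 (*): stack=[0,1,49] mem=[0,0,0,0]
After op 6 (STO M0): stack=[0,1] mem=[49,0,0,0]
After op 7 (pop): stack=[0] mem=[49,0,0,0]
After op 8 (STO M3): stack=[empty] mem=[49,0,0,0]
After op 9 (push 15): stack=[15] mem=[49,0,0,0]
After op 10 (dup): stack=[15,15] mem=[49,0,0,0]
After op 11 (swap): stack=[15,15] mem=[49,0,0,0]
After op 12 (*): stack=[225] mem=[49,0,0,0]
After op 13 (push 8): stack=[225,8] mem=[49,0,0,0]
After op 14 (/): stack=[28] mem=[49,0,0,0]
After op 15 (RCL M0): stack=[28,49] mem=[49,0,0,0]
After op 16 (/): stack=[0] mem=[49,0,0,0]
After op 17 (STO M1): stack=[empty] mem=[49,0,0,0]

Answer: (empty)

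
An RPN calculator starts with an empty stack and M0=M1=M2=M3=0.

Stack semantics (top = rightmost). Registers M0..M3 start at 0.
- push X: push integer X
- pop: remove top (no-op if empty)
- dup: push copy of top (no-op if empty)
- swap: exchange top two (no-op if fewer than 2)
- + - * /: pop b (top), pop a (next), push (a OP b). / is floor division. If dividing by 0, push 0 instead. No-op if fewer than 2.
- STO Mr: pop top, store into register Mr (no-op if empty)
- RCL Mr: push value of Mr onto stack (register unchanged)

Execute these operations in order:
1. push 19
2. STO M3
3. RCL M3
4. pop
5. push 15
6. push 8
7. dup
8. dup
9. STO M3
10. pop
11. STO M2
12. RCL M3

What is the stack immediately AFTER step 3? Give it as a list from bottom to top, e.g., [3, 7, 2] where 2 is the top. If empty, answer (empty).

After op 1 (push 19): stack=[19] mem=[0,0,0,0]
After op 2 (STO M3): stack=[empty] mem=[0,0,0,19]
After op 3 (RCL M3): stack=[19] mem=[0,0,0,19]

[19]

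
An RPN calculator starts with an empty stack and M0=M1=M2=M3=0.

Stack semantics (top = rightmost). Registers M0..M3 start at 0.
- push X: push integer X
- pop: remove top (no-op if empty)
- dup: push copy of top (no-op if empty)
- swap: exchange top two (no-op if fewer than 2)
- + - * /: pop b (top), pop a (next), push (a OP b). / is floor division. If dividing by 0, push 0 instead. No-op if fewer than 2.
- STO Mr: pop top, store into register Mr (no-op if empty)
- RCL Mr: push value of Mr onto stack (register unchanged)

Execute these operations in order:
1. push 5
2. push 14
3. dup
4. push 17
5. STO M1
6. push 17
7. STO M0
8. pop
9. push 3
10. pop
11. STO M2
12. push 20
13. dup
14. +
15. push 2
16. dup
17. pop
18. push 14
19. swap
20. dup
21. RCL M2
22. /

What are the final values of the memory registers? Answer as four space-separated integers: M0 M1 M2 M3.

After op 1 (push 5): stack=[5] mem=[0,0,0,0]
After op 2 (push 14): stack=[5,14] mem=[0,0,0,0]
After op 3 (dup): stack=[5,14,14] mem=[0,0,0,0]
After op 4 (push 17): stack=[5,14,14,17] mem=[0,0,0,0]
After op 5 (STO M1): stack=[5,14,14] mem=[0,17,0,0]
After op 6 (push 17): stack=[5,14,14,17] mem=[0,17,0,0]
After op 7 (STO M0): stack=[5,14,14] mem=[17,17,0,0]
After op 8 (pop): stack=[5,14] mem=[17,17,0,0]
After op 9 (push 3): stack=[5,14,3] mem=[17,17,0,0]
After op 10 (pop): stack=[5,14] mem=[17,17,0,0]
After op 11 (STO M2): stack=[5] mem=[17,17,14,0]
After op 12 (push 20): stack=[5,20] mem=[17,17,14,0]
After op 13 (dup): stack=[5,20,20] mem=[17,17,14,0]
After op 14 (+): stack=[5,40] mem=[17,17,14,0]
After op 15 (push 2): stack=[5,40,2] mem=[17,17,14,0]
After op 16 (dup): stack=[5,40,2,2] mem=[17,17,14,0]
After op 17 (pop): stack=[5,40,2] mem=[17,17,14,0]
After op 18 (push 14): stack=[5,40,2,14] mem=[17,17,14,0]
After op 19 (swap): stack=[5,40,14,2] mem=[17,17,14,0]
After op 20 (dup): stack=[5,40,14,2,2] mem=[17,17,14,0]
After op 21 (RCL M2): stack=[5,40,14,2,2,14] mem=[17,17,14,0]
After op 22 (/): stack=[5,40,14,2,0] mem=[17,17,14,0]

Answer: 17 17 14 0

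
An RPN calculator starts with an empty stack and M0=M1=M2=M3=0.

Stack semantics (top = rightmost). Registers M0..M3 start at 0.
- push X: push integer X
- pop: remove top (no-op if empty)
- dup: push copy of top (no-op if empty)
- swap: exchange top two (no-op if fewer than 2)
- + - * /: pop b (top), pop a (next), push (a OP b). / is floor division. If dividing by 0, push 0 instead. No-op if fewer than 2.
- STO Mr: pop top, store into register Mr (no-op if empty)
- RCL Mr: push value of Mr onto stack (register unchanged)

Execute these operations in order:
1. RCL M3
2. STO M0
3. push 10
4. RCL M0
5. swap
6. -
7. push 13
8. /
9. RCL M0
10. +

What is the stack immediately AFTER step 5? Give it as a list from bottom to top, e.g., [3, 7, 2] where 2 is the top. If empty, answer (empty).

After op 1 (RCL M3): stack=[0] mem=[0,0,0,0]
After op 2 (STO M0): stack=[empty] mem=[0,0,0,0]
After op 3 (push 10): stack=[10] mem=[0,0,0,0]
After op 4 (RCL M0): stack=[10,0] mem=[0,0,0,0]
After op 5 (swap): stack=[0,10] mem=[0,0,0,0]

[0, 10]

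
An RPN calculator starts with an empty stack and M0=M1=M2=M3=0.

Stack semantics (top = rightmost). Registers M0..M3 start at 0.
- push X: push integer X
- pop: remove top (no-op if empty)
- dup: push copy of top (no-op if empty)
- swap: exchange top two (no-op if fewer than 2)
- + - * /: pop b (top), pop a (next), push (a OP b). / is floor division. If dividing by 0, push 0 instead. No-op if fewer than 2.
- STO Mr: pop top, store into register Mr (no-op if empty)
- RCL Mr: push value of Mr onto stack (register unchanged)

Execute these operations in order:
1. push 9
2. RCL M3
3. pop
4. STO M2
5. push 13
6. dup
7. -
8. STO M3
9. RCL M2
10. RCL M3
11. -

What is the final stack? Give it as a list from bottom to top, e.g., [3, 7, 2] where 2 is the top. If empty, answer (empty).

Answer: [9]

Derivation:
After op 1 (push 9): stack=[9] mem=[0,0,0,0]
After op 2 (RCL M3): stack=[9,0] mem=[0,0,0,0]
After op 3 (pop): stack=[9] mem=[0,0,0,0]
After op 4 (STO M2): stack=[empty] mem=[0,0,9,0]
After op 5 (push 13): stack=[13] mem=[0,0,9,0]
After op 6 (dup): stack=[13,13] mem=[0,0,9,0]
After op 7 (-): stack=[0] mem=[0,0,9,0]
After op 8 (STO M3): stack=[empty] mem=[0,0,9,0]
After op 9 (RCL M2): stack=[9] mem=[0,0,9,0]
After op 10 (RCL M3): stack=[9,0] mem=[0,0,9,0]
After op 11 (-): stack=[9] mem=[0,0,9,0]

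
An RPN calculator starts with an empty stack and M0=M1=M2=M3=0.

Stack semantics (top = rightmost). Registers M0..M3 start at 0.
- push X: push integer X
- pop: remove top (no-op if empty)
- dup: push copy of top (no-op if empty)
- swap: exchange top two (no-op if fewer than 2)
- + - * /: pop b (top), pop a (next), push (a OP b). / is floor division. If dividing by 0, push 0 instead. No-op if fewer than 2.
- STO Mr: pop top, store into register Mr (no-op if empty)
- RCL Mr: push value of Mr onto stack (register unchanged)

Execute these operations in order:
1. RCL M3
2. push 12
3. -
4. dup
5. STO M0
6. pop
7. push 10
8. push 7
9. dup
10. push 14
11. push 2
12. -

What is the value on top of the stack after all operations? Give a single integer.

After op 1 (RCL M3): stack=[0] mem=[0,0,0,0]
After op 2 (push 12): stack=[0,12] mem=[0,0,0,0]
After op 3 (-): stack=[-12] mem=[0,0,0,0]
After op 4 (dup): stack=[-12,-12] mem=[0,0,0,0]
After op 5 (STO M0): stack=[-12] mem=[-12,0,0,0]
After op 6 (pop): stack=[empty] mem=[-12,0,0,0]
After op 7 (push 10): stack=[10] mem=[-12,0,0,0]
After op 8 (push 7): stack=[10,7] mem=[-12,0,0,0]
After op 9 (dup): stack=[10,7,7] mem=[-12,0,0,0]
After op 10 (push 14): stack=[10,7,7,14] mem=[-12,0,0,0]
After op 11 (push 2): stack=[10,7,7,14,2] mem=[-12,0,0,0]
After op 12 (-): stack=[10,7,7,12] mem=[-12,0,0,0]

Answer: 12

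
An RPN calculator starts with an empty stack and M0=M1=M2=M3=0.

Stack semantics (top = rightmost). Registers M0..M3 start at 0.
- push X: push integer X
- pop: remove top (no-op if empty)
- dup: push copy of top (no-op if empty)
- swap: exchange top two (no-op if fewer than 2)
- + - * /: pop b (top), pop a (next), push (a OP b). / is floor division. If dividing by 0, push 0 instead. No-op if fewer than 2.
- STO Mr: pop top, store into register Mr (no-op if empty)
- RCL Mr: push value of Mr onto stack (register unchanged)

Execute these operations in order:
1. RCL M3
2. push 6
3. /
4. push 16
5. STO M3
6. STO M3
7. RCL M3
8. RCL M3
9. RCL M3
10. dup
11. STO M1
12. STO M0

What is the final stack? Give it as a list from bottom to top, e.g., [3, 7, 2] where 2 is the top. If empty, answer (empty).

Answer: [0, 0]

Derivation:
After op 1 (RCL M3): stack=[0] mem=[0,0,0,0]
After op 2 (push 6): stack=[0,6] mem=[0,0,0,0]
After op 3 (/): stack=[0] mem=[0,0,0,0]
After op 4 (push 16): stack=[0,16] mem=[0,0,0,0]
After op 5 (STO M3): stack=[0] mem=[0,0,0,16]
After op 6 (STO M3): stack=[empty] mem=[0,0,0,0]
After op 7 (RCL M3): stack=[0] mem=[0,0,0,0]
After op 8 (RCL M3): stack=[0,0] mem=[0,0,0,0]
After op 9 (RCL M3): stack=[0,0,0] mem=[0,0,0,0]
After op 10 (dup): stack=[0,0,0,0] mem=[0,0,0,0]
After op 11 (STO M1): stack=[0,0,0] mem=[0,0,0,0]
After op 12 (STO M0): stack=[0,0] mem=[0,0,0,0]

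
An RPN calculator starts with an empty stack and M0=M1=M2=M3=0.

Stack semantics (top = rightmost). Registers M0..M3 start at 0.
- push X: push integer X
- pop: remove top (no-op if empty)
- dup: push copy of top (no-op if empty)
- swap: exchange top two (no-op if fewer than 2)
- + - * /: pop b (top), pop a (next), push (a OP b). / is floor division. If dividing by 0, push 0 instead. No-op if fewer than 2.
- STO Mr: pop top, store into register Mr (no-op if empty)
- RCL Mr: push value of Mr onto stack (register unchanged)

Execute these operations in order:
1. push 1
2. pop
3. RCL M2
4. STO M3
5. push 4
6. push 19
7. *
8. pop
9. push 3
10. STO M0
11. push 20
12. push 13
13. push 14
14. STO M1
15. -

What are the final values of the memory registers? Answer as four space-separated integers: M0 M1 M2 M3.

After op 1 (push 1): stack=[1] mem=[0,0,0,0]
After op 2 (pop): stack=[empty] mem=[0,0,0,0]
After op 3 (RCL M2): stack=[0] mem=[0,0,0,0]
After op 4 (STO M3): stack=[empty] mem=[0,0,0,0]
After op 5 (push 4): stack=[4] mem=[0,0,0,0]
After op 6 (push 19): stack=[4,19] mem=[0,0,0,0]
After op 7 (*): stack=[76] mem=[0,0,0,0]
After op 8 (pop): stack=[empty] mem=[0,0,0,0]
After op 9 (push 3): stack=[3] mem=[0,0,0,0]
After op 10 (STO M0): stack=[empty] mem=[3,0,0,0]
After op 11 (push 20): stack=[20] mem=[3,0,0,0]
After op 12 (push 13): stack=[20,13] mem=[3,0,0,0]
After op 13 (push 14): stack=[20,13,14] mem=[3,0,0,0]
After op 14 (STO M1): stack=[20,13] mem=[3,14,0,0]
After op 15 (-): stack=[7] mem=[3,14,0,0]

Answer: 3 14 0 0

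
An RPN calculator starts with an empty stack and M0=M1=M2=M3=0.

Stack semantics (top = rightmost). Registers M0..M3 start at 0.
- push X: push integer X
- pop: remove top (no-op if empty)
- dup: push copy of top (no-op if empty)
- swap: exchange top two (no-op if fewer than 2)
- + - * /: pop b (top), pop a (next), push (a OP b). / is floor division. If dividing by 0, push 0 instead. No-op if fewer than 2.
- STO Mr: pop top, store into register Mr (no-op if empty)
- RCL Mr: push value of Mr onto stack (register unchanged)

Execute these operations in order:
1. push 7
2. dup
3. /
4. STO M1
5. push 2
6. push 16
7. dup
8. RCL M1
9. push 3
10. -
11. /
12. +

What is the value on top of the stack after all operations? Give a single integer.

Answer: 8

Derivation:
After op 1 (push 7): stack=[7] mem=[0,0,0,0]
After op 2 (dup): stack=[7,7] mem=[0,0,0,0]
After op 3 (/): stack=[1] mem=[0,0,0,0]
After op 4 (STO M1): stack=[empty] mem=[0,1,0,0]
After op 5 (push 2): stack=[2] mem=[0,1,0,0]
After op 6 (push 16): stack=[2,16] mem=[0,1,0,0]
After op 7 (dup): stack=[2,16,16] mem=[0,1,0,0]
After op 8 (RCL M1): stack=[2,16,16,1] mem=[0,1,0,0]
After op 9 (push 3): stack=[2,16,16,1,3] mem=[0,1,0,0]
After op 10 (-): stack=[2,16,16,-2] mem=[0,1,0,0]
After op 11 (/): stack=[2,16,-8] mem=[0,1,0,0]
After op 12 (+): stack=[2,8] mem=[0,1,0,0]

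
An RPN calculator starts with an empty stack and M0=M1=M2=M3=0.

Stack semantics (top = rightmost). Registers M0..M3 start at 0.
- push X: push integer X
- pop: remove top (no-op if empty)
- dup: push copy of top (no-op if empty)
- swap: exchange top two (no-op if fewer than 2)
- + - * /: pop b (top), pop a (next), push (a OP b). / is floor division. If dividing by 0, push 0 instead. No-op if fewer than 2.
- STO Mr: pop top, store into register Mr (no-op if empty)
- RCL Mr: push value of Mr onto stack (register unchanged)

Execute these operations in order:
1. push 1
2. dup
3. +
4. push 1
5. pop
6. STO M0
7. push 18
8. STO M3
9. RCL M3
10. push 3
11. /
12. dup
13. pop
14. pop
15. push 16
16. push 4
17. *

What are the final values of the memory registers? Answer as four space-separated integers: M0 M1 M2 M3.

Answer: 2 0 0 18

Derivation:
After op 1 (push 1): stack=[1] mem=[0,0,0,0]
After op 2 (dup): stack=[1,1] mem=[0,0,0,0]
After op 3 (+): stack=[2] mem=[0,0,0,0]
After op 4 (push 1): stack=[2,1] mem=[0,0,0,0]
After op 5 (pop): stack=[2] mem=[0,0,0,0]
After op 6 (STO M0): stack=[empty] mem=[2,0,0,0]
After op 7 (push 18): stack=[18] mem=[2,0,0,0]
After op 8 (STO M3): stack=[empty] mem=[2,0,0,18]
After op 9 (RCL M3): stack=[18] mem=[2,0,0,18]
After op 10 (push 3): stack=[18,3] mem=[2,0,0,18]
After op 11 (/): stack=[6] mem=[2,0,0,18]
After op 12 (dup): stack=[6,6] mem=[2,0,0,18]
After op 13 (pop): stack=[6] mem=[2,0,0,18]
After op 14 (pop): stack=[empty] mem=[2,0,0,18]
After op 15 (push 16): stack=[16] mem=[2,0,0,18]
After op 16 (push 4): stack=[16,4] mem=[2,0,0,18]
After op 17 (*): stack=[64] mem=[2,0,0,18]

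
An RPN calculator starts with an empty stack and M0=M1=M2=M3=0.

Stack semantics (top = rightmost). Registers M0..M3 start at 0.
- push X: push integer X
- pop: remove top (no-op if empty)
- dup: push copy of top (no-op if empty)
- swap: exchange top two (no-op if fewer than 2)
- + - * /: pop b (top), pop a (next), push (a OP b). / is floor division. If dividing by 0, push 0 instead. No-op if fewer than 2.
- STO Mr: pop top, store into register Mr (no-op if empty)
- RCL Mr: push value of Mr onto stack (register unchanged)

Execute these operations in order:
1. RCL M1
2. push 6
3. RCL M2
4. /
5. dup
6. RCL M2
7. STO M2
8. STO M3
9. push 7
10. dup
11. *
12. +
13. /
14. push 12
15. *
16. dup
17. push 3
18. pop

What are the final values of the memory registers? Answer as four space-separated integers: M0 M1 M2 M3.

After op 1 (RCL M1): stack=[0] mem=[0,0,0,0]
After op 2 (push 6): stack=[0,6] mem=[0,0,0,0]
After op 3 (RCL M2): stack=[0,6,0] mem=[0,0,0,0]
After op 4 (/): stack=[0,0] mem=[0,0,0,0]
After op 5 (dup): stack=[0,0,0] mem=[0,0,0,0]
After op 6 (RCL M2): stack=[0,0,0,0] mem=[0,0,0,0]
After op 7 (STO M2): stack=[0,0,0] mem=[0,0,0,0]
After op 8 (STO M3): stack=[0,0] mem=[0,0,0,0]
After op 9 (push 7): stack=[0,0,7] mem=[0,0,0,0]
After op 10 (dup): stack=[0,0,7,7] mem=[0,0,0,0]
After op 11 (*): stack=[0,0,49] mem=[0,0,0,0]
After op 12 (+): stack=[0,49] mem=[0,0,0,0]
After op 13 (/): stack=[0] mem=[0,0,0,0]
After op 14 (push 12): stack=[0,12] mem=[0,0,0,0]
After op 15 (*): stack=[0] mem=[0,0,0,0]
After op 16 (dup): stack=[0,0] mem=[0,0,0,0]
After op 17 (push 3): stack=[0,0,3] mem=[0,0,0,0]
After op 18 (pop): stack=[0,0] mem=[0,0,0,0]

Answer: 0 0 0 0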